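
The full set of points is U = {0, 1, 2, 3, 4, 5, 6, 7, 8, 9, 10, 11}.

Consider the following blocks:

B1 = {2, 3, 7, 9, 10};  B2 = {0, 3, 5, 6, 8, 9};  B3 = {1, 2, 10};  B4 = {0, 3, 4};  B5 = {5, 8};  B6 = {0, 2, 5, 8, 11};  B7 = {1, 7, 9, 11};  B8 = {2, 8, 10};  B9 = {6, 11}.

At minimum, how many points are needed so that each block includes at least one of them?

4

Take H = {2, 3, 8, 11}. Each listed block contains at least one of these, so H is a hitting set of size 4.
The blocks B3, B4, B5, B9 are pairwise disjoint, so any hitting set needs a separate point for each — at least 4. Hence 4 is optimal.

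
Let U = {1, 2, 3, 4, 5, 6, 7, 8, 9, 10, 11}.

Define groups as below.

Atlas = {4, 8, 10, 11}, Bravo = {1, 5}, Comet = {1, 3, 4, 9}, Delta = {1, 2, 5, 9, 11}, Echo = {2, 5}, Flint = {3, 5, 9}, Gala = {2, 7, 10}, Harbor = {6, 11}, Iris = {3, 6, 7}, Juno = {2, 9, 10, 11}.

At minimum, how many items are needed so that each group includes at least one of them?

4

H = {1, 2, 3, 11} meets every group (each contains at least one member of H), and |H| = 4.
No choice of 3 items meets every group, so 4 is the minimum.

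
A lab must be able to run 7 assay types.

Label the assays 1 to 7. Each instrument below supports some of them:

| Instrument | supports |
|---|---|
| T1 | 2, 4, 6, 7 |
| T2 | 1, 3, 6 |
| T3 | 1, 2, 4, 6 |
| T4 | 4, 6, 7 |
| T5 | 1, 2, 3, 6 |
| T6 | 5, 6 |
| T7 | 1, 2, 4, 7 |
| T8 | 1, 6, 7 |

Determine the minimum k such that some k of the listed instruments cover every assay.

3

T1 and T5 and T6 together: T1 ∪ T5 ∪ T6 = {1, 2, 3, 4, 5, 6, 7} — every assay is covered.
Only T6 contains 5, so T6 is forced; the remaining 5 assays need at least 2 more instruments (each remaining instrument adds at most 4) — so at least 3 instruments are needed, and 3 is optimal.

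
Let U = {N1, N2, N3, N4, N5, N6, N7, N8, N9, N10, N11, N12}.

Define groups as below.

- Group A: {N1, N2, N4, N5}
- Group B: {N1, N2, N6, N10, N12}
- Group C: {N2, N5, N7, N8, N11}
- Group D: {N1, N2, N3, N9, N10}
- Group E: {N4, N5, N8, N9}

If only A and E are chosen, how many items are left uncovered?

6

Union of A, E = {N1, N2, N4, N5, N8, N9}.
Not covered: N3, N6, N7, N10, N11, N12 — 6 items.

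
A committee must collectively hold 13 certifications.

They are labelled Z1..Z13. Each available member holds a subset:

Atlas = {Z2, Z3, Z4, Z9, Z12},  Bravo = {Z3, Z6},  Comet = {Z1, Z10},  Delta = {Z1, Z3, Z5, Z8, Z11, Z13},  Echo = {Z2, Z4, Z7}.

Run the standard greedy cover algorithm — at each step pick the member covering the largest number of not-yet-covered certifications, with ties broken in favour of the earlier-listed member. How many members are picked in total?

Greedy: pick Delta (covers 6 new) → pick Atlas (covers 4 new) → pick Bravo (covers 1 new) → pick Comet (covers 1 new) → pick Echo (covers 1 new). Total picks: 5.

5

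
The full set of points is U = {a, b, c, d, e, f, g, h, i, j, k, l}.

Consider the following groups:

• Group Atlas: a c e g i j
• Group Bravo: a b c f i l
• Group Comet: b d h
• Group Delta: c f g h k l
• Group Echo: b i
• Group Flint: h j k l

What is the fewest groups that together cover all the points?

Atlas, Comet, and Delta cover everything between them: the union {a, b, c, d, e, f, g, h, i, j, k, l} is all of U.
Only Comet contains d, so Comet is forced; the remaining 9 points need at least 2 more groups (each remaining group adds at most 6) — so at least 3 groups are needed, and 3 is optimal.

3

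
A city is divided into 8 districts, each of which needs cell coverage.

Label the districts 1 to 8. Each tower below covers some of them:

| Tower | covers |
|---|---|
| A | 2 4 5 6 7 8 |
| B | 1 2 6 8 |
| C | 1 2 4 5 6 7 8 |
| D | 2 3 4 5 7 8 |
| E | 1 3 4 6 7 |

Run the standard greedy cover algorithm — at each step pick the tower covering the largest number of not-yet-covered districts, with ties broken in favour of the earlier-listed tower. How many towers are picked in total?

2

Greedy: pick C (covers 7 new) → pick D (covers 1 new). Total picks: 2.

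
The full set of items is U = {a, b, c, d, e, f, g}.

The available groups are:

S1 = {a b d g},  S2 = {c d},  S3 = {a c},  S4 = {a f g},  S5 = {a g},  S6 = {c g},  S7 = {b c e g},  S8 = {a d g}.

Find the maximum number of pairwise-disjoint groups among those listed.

2

S2, S5 are pairwise disjoint (S2={c,d}; S5={a,g}).
Every remaining group overlaps one of these, and no 3 of the listed groups are pairwise disjoint, so 2 is the maximum.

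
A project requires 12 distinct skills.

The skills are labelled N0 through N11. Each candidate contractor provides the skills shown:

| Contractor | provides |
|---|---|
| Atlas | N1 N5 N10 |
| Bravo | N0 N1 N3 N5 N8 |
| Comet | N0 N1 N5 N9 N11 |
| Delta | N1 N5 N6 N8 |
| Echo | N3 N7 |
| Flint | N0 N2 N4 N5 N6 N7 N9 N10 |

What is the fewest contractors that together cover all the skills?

Take {Bravo, Comet, Flint}. Their union is {N0, N1, N2, N3, N4, N5, N6, N7, N8, N9, N10, N11}, which is all 12 skills.
Only Flint contains N2, so Flint is forced; the remaining 4 skills need at least 2 more contractors (each remaining contractor adds at most 3) — so at least 3 contractors are needed, and 3 is optimal.

3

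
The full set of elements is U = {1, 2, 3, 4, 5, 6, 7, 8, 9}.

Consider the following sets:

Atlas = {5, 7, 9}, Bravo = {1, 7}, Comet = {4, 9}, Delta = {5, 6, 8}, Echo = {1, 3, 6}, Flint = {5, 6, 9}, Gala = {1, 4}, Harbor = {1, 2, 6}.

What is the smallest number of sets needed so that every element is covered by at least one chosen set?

5

Take {Bravo, Comet, Delta, Echo, Harbor}. Their union is {1, 2, 3, 4, 5, 6, 7, 8, 9}, which is all 9 elements.
No 4 of the 8 sets cover everything (all 70 combinations miss at least one element), so 5 is optimal.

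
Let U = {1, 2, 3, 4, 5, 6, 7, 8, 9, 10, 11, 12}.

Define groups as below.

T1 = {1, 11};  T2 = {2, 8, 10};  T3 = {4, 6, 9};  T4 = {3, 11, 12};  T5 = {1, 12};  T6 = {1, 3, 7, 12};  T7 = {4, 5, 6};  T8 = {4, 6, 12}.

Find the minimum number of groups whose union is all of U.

5

T1, T2, T3, T6, and T7 cover everything between them: the union {1, 2, 3, 4, 5, 6, 7, 8, 9, 10, 11, 12} is all of U.
No 4 of the 8 groups cover everything (all 70 combinations miss at least one point), so 5 is optimal.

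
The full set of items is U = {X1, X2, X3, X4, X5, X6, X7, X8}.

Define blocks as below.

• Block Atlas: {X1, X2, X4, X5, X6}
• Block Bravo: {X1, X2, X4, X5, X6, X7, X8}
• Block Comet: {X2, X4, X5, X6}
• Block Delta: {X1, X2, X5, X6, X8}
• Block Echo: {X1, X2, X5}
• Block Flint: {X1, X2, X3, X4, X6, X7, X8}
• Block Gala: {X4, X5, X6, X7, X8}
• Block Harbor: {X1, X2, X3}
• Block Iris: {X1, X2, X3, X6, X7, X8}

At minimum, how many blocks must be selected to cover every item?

Echo and Flint together: Echo ∪ Flint = {X1, X2, X3, X4, X5, X6, X7, X8} — every item is covered.
No single block has all 8 items (the largest, Bravo, has 7), so 2 is optimal.

2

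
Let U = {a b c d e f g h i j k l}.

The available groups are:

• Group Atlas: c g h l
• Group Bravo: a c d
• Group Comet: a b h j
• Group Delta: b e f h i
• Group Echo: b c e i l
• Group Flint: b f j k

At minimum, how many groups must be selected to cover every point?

4

Take {Atlas, Bravo, Delta, Flint}. Their union is {a, b, c, d, e, f, g, h, i, j, k, l}, which is all 12 points.
No 3 of the 6 groups cover everything (all 20 combinations miss at least one point), so 4 is optimal.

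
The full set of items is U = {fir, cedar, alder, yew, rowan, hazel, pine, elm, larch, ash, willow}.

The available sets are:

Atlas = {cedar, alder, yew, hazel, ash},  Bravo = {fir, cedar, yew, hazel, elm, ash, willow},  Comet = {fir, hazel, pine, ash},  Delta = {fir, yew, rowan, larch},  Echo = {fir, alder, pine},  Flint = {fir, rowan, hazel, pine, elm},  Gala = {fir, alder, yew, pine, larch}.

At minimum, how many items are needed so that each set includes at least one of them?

H = {yew, pine} meets every set (each contains at least one member of H), and |H| = 2.
No single item lies in every set, so at least 2 are needed and 2 is optimal.

2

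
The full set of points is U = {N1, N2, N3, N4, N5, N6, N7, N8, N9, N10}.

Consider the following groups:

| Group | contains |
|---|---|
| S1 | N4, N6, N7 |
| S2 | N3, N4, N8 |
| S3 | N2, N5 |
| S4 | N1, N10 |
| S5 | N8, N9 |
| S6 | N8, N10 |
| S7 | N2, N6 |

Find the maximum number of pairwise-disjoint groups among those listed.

S1, S3, S4, S5 are pairwise disjoint (S1={N4,N6,N7}; S3={N2,N5}; S4={N1,N10}; S5={N8,N9}).
Every remaining group overlaps one of these, and no 5 of the listed groups are pairwise disjoint, so 4 is the maximum.

4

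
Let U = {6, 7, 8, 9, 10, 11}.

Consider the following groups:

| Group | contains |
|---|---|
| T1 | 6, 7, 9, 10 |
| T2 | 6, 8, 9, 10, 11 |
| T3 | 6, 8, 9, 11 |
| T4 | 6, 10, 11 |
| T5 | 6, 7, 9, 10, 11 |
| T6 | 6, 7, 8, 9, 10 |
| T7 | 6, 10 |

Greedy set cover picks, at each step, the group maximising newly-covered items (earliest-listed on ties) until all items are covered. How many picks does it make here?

Greedy: pick T2 (covers 5 new) → pick T1 (covers 1 new). Total picks: 2.

2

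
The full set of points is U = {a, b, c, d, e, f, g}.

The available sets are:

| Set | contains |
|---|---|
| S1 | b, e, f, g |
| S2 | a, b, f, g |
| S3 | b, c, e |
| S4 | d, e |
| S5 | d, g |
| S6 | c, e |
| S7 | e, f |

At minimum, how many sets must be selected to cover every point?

3

S2, S3, and S4 cover everything between them: the union {a, b, c, d, e, f, g} is all of U.
Only S2 contains a, so S2 is forced; the remaining 3 points need at least 2 more sets (each remaining set adds at most 2) — so at least 3 sets are needed, and 3 is optimal.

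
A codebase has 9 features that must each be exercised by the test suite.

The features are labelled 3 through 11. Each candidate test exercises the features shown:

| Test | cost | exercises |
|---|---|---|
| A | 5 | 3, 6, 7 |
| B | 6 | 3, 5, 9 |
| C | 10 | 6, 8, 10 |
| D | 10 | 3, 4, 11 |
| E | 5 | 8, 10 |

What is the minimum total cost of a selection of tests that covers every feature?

A, B, D, E together cover every feature (A ∪ B ∪ D ∪ E = {3, 4, 5, 6, 7, 8, 9, 10, 11}); total cost 5 + 6 + 10 + 5 = 26.
No covering selection has total cost below 26.

26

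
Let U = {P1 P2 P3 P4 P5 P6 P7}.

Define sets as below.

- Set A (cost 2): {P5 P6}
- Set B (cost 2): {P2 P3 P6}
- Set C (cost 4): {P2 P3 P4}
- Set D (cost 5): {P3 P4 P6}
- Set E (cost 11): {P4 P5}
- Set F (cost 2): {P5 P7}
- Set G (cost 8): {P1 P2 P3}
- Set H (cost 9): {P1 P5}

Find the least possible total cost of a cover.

D, F, G together cover every item (D ∪ F ∪ G = {P1, P2, P3, P4, P5, P6, P7}); total cost 5 + 2 + 8 = 15.
The greedy pick B, F, C, G costs 16; no covering selection beats 15.

15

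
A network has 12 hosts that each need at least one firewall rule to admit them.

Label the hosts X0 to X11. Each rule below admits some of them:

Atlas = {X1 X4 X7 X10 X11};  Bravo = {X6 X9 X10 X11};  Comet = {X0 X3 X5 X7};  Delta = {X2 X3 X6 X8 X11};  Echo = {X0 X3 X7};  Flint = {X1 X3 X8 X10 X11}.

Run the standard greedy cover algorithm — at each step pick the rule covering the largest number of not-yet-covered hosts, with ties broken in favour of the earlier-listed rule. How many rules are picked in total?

Greedy: pick Atlas (covers 5 new) → pick Delta (covers 4 new) → pick Comet (covers 2 new) → pick Bravo (covers 1 new). Total picks: 4.

4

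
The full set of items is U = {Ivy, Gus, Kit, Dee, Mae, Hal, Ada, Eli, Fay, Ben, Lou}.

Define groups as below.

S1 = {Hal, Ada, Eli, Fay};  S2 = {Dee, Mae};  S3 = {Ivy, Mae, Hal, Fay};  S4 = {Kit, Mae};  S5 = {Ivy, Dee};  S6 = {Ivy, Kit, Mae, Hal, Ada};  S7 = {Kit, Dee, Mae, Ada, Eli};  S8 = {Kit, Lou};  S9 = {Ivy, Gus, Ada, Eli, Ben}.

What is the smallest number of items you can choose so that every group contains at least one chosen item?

Take H = {Ivy, Mae, Hal, Lou}. Each listed group contains at least one of these, so H is a hitting set of size 4.
No choice of 3 items meets every group, so 4 is the minimum.

4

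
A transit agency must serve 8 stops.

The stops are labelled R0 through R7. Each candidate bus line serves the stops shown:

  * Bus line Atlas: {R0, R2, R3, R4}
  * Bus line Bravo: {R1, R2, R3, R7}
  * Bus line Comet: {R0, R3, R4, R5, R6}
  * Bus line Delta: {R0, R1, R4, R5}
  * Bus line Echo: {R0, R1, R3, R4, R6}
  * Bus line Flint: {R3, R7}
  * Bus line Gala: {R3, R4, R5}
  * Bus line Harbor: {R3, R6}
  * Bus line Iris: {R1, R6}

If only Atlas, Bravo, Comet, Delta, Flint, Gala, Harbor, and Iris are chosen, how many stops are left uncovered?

0

Union of Atlas, Bravo, Comet, Delta, Flint, Gala, Harbor, Iris = {R0, R1, R2, R3, R4, R5, R6, R7} — that's every stop, so 0 are uncovered.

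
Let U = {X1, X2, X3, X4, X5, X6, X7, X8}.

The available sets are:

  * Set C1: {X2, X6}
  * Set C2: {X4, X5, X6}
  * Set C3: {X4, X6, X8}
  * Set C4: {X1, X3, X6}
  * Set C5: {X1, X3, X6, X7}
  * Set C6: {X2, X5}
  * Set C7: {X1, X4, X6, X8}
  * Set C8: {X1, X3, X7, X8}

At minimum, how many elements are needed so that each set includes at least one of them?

3

The 3 elements {X5, X6, X7} hit every set.
No choice of 2 elements meets every set, so 3 is the minimum.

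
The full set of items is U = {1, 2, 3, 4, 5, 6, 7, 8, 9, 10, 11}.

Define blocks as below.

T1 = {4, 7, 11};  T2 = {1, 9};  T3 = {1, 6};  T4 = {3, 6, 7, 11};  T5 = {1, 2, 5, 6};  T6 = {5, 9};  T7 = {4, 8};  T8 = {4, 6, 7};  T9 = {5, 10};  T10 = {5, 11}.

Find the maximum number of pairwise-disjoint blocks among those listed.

T2, T4, T7, T9 are pairwise disjoint (T2={1,9}; T4={3,6,7,11}; T7={4,8}; T9={5,10}).
Every remaining block overlaps one of these, and no 5 of the listed blocks are pairwise disjoint, so 4 is the maximum.

4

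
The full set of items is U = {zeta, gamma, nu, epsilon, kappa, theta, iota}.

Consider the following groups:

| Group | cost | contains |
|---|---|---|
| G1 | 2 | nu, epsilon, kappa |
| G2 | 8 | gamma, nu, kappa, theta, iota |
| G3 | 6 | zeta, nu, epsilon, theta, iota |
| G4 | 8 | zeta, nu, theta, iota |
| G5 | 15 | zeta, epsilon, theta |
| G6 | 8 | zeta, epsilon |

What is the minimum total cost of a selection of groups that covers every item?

14

G2, G3 together cover every item (G2 ∪ G3 = {zeta, gamma, nu, epsilon, kappa, theta, iota}); total cost 8 + 6 = 14.
The greedy pick G1, G3, G2 costs 16; no covering selection beats 14.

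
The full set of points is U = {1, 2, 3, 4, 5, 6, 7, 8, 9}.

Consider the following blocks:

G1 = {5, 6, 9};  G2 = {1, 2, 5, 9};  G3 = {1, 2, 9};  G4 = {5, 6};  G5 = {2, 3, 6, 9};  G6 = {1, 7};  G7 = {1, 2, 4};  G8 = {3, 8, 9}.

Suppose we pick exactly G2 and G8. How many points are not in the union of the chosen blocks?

3

Union of G2, G8 = {1, 2, 3, 5, 8, 9}.
Not covered: 4, 6, 7 — 3 points.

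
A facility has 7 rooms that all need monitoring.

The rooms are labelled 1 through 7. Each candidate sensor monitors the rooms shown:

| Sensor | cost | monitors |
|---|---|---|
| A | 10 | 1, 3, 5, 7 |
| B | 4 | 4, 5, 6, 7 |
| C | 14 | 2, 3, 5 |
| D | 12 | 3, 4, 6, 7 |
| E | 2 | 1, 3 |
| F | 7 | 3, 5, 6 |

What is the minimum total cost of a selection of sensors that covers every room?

B, C, E together cover every room (B ∪ C ∪ E = {1, 2, 3, 4, 5, 6, 7}); total cost 4 + 14 + 2 = 20.
No covering selection has total cost below 20.

20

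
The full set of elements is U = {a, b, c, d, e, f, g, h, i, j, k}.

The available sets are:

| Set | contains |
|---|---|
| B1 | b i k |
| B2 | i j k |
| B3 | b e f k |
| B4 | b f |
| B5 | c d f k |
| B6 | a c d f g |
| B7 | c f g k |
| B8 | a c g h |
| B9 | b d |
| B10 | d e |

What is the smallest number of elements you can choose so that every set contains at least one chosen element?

T = {c, d, f, k} meets every set (each contains at least one member of T), and |T| = 4.
The sets B2, B4, B8, B10 are pairwise disjoint, so any hitting set needs a separate element for each — at least 4. Hence 4 is optimal.

4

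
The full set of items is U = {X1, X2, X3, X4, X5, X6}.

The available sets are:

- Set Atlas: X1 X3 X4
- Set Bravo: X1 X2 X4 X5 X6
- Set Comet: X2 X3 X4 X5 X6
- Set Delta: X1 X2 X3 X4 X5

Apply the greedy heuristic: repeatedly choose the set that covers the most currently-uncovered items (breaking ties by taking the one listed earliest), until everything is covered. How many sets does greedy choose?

2

Greedy: pick Bravo (covers 5 new) → pick Atlas (covers 1 new). Total picks: 2.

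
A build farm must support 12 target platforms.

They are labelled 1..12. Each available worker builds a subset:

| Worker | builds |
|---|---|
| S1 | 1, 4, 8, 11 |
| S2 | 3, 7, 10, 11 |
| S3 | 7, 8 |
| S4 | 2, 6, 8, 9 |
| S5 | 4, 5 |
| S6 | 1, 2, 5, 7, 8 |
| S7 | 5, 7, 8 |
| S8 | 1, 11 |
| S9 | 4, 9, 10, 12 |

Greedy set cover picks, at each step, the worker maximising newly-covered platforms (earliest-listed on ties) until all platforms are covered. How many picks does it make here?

4

Greedy: pick S6 (covers 5 new) → pick S9 (covers 4 new) → pick S2 (covers 2 new) → pick S4 (covers 1 new). Total picks: 4.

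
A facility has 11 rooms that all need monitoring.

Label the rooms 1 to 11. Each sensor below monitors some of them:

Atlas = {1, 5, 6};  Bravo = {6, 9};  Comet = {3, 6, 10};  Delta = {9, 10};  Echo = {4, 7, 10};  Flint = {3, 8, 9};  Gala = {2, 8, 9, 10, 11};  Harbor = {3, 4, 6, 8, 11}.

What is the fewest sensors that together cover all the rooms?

4

Atlas and Echo and Flint and Gala together: Atlas ∪ Echo ∪ Flint ∪ Gala = {1, 2, 3, 4, 5, 6, 7, 8, 9, 10, 11} — every room is covered.
No 3 of the 8 sensors cover everything (all 56 combinations miss at least one room), so 4 is optimal.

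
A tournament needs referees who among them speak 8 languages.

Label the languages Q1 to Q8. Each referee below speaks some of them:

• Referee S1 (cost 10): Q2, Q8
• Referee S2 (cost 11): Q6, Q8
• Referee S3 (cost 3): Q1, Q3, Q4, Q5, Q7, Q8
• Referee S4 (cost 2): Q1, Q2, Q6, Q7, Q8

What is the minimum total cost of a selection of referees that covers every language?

5

S3, S4 together cover every language (S3 ∪ S4 = {Q1, Q2, Q3, Q4, Q5, Q6, Q7, Q8}); total cost 3 + 2 = 5.
No covering selection has total cost below 5.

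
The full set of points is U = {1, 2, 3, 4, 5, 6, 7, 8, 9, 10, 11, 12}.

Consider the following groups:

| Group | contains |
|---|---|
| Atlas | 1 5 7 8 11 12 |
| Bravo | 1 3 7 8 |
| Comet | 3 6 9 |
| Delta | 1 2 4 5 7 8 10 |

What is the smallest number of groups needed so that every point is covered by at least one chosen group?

3

Atlas, Comet, and Delta cover everything between them: the union {1, 2, 3, 4, 5, 6, 7, 8, 9, 10, 11, 12} is all of U.
Only Delta contains 2, so Delta is forced; the remaining 5 points need at least 2 more groups (each remaining group adds at most 3) — so at least 3 groups are needed, and 3 is optimal.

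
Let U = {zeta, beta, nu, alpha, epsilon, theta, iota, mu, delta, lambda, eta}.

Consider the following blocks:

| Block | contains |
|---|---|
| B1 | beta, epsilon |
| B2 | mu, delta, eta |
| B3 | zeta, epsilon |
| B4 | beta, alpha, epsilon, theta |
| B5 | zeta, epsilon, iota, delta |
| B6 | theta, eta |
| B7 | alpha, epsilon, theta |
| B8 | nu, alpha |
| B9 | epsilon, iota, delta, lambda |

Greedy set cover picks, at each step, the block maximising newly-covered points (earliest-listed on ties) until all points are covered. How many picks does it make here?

5

Greedy: pick B4 (covers 4 new) → pick B2 (covers 3 new) → pick B5 (covers 2 new) → pick B8 (covers 1 new) → pick B9 (covers 1 new). Total picks: 5.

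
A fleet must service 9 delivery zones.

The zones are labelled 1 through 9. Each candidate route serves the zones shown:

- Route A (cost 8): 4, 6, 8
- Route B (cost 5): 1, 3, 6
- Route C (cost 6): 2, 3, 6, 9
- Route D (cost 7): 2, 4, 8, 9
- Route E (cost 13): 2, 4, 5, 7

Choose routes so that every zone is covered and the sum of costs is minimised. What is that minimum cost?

B, D, E together cover every zone (B ∪ D ∪ E = {1, 2, 3, 4, 5, 6, 7, 8, 9}); total cost 5 + 7 + 13 = 25.
The greedy pick C, D, B, E costs 31; no covering selection beats 25.

25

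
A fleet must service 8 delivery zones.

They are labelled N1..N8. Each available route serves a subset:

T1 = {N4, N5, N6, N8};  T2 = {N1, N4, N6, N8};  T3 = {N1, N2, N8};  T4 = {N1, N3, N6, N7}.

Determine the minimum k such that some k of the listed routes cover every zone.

T1 and T3 and T4 together: T1 ∪ T3 ∪ T4 = {N1, N2, N3, N4, N5, N6, N7, N8} — every zone is covered.
Only T3 contains N2, so T3 is forced; the remaining 5 zones need at least 2 more routes (each remaining route adds at most 3) — so at least 3 routes are needed, and 3 is optimal.

3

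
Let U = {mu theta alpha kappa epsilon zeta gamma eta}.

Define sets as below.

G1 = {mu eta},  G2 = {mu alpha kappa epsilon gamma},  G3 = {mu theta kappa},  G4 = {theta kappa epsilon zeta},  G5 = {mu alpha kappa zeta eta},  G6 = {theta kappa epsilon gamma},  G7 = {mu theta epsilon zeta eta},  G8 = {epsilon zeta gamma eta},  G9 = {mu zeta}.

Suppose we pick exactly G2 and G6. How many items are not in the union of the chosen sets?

Union of G2, G6 = {mu, theta, alpha, kappa, epsilon, gamma}.
Not covered: zeta, eta — 2 items.

2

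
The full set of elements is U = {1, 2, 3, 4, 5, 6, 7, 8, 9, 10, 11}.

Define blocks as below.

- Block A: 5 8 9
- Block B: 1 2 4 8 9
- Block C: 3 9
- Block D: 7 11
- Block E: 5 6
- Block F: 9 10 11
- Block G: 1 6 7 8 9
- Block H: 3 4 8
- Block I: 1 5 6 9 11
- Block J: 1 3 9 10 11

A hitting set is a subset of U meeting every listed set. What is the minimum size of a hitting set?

4

T = {4, 5, 7, 9} meets every block (each contains at least one member of T), and |T| = 4.
No choice of 3 elements meets every block, so 4 is the minimum.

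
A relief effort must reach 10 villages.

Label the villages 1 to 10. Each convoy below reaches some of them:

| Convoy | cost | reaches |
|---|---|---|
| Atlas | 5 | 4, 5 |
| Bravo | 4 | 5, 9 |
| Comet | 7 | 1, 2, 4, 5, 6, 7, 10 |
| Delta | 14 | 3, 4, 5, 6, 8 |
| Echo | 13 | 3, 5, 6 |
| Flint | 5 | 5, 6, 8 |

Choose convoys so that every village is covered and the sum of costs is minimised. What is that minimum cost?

Bravo, Comet, Delta together cover every village (Bravo ∪ Comet ∪ Delta = {1, 2, 3, 4, 5, 6, 7, 8, 9, 10}); total cost 4 + 7 + 14 = 25.
The greedy pick Comet, Bravo, Flint, Echo costs 29; no covering selection beats 25.

25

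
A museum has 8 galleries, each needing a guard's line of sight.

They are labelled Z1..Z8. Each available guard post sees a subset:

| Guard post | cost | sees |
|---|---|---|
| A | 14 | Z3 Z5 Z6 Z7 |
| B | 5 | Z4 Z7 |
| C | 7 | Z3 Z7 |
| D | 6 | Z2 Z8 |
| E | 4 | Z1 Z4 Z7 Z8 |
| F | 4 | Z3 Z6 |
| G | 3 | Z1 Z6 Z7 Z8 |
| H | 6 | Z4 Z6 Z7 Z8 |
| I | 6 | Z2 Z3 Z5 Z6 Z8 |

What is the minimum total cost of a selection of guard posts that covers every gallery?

10

E, I together cover every gallery (E ∪ I = {Z1, Z2, Z3, Z4, Z5, Z6, Z7, Z8}); total cost 4 + 6 = 10.
The greedy pick G, I, E costs 13; no covering selection beats 10.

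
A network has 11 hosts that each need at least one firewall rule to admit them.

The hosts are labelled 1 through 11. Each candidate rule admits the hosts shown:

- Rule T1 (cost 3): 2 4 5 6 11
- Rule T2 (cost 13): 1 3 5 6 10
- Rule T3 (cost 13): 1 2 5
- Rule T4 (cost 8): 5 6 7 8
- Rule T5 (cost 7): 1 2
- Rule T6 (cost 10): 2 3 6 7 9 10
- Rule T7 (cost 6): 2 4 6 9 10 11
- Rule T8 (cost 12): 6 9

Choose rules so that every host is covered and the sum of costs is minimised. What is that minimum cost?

T2, T4, T7 together cover every host (T2 ∪ T4 ∪ T7 = {1, 2, 3, 4, 5, 6, 7, 8, 9, 10, 11}); total cost 13 + 8 + 6 = 27.
The greedy pick T1, T6, T5, T4 costs 28; no covering selection beats 27.

27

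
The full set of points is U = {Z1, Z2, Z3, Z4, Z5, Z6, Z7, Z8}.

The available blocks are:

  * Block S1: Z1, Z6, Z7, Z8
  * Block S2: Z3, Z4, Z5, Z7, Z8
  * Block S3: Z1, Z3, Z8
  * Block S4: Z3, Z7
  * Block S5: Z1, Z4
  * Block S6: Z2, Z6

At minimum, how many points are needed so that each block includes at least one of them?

3

The 3 points {Z1, Z6, Z7} hit every block.
The blocks S4, S5, S6 are pairwise disjoint, so any hitting set needs a separate point for each — at least 3. Hence 3 is optimal.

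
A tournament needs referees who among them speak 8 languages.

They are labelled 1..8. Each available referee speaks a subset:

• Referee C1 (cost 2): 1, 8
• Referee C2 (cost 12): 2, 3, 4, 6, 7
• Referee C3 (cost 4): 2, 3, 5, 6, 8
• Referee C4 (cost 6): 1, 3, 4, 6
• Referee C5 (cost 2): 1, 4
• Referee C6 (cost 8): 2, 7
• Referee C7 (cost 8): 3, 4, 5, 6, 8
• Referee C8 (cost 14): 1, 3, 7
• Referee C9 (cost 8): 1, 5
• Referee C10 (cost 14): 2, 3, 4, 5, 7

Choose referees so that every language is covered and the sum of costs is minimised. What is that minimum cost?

C3, C5, C6 together cover every language (C3 ∪ C5 ∪ C6 = {1, 2, 3, 4, 5, 6, 7, 8}); total cost 4 + 2 + 8 = 14.
No covering selection has total cost below 14.

14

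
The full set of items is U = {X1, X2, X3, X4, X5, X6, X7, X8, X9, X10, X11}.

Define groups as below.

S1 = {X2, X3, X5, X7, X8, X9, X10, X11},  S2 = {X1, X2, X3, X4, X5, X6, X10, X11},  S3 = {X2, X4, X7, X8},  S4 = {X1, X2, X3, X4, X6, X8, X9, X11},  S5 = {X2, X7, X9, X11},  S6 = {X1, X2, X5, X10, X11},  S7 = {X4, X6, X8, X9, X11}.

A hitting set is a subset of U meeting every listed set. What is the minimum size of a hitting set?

2

H = {X2, X6} meets every group (each contains at least one member of H), and |H| = 2.
No single item lies in every group, so at least 2 are needed and 2 is optimal.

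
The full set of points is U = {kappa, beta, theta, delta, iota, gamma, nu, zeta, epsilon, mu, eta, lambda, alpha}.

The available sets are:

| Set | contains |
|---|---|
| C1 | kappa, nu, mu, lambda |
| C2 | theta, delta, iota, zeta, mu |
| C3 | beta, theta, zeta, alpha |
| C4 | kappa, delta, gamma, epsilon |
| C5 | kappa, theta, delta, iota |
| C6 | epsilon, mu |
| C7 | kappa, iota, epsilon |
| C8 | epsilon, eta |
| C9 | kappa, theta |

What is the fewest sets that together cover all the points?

5

C1 and C3 and C4 and C5 and C8 together: C1 ∪ C3 ∪ C4 ∪ C5 ∪ C8 = {kappa, beta, theta, delta, iota, gamma, nu, zeta, epsilon, mu, eta, lambda, alpha} — every point is covered.
No 4 of the 9 sets cover everything (all 126 combinations miss at least one point), so 5 is optimal.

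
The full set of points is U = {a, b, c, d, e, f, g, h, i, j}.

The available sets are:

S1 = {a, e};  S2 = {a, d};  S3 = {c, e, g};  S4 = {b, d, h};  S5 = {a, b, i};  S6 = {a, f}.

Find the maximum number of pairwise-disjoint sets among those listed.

3

S3, S4, S6 are pairwise disjoint (S3={c,e,g}; S4={b,d,h}; S6={a,f}).
Every remaining set overlaps one of these, and no 4 of the listed sets are pairwise disjoint, so 3 is the maximum.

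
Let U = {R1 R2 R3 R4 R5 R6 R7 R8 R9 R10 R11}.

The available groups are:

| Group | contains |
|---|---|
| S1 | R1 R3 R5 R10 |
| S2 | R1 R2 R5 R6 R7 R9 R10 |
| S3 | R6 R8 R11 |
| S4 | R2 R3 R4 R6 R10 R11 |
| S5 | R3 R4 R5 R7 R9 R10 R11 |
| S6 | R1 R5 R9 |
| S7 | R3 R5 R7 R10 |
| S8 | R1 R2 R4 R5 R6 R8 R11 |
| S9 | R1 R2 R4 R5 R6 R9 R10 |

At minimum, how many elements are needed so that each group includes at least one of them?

H = {R5, R11} meets every group (each contains at least one member of H), and |H| = 2.
The groups S1, S3 are pairwise disjoint, so any hitting set needs a separate element for each — at least 2. Hence 2 is optimal.

2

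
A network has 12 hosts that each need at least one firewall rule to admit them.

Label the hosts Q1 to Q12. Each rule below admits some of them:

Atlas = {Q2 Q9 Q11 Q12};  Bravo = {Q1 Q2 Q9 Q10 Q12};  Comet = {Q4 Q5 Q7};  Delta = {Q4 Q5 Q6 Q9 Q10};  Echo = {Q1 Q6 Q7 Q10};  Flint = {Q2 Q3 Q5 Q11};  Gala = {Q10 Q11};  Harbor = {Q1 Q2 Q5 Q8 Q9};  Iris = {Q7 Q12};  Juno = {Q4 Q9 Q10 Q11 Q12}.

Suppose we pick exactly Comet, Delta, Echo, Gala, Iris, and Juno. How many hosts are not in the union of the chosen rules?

Union of Comet, Delta, Echo, Gala, Iris, Juno = {Q1, Q4, Q5, Q6, Q7, Q9, Q10, Q11, Q12}.
Not covered: Q2, Q3, Q8 — 3 hosts.

3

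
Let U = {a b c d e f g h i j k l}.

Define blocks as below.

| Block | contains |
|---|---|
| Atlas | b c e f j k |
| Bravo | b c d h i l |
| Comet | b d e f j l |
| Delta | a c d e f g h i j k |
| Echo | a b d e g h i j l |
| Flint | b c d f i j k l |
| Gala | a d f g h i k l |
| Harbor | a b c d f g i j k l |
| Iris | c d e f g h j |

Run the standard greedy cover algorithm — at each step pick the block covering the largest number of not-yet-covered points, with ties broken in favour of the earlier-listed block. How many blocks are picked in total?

2

Greedy: pick Delta (covers 10 new) → pick Bravo (covers 2 new). Total picks: 2.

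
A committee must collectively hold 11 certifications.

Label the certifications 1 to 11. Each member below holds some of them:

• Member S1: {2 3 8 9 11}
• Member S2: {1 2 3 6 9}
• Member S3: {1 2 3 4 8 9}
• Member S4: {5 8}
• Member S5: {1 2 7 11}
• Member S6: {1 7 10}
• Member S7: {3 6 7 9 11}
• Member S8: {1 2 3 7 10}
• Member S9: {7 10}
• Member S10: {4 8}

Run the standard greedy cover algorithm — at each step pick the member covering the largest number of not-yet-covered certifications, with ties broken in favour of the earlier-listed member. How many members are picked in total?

Greedy: pick S3 (covers 6 new) → pick S7 (covers 3 new) → pick S4 (covers 1 new) → pick S6 (covers 1 new). Total picks: 4.

4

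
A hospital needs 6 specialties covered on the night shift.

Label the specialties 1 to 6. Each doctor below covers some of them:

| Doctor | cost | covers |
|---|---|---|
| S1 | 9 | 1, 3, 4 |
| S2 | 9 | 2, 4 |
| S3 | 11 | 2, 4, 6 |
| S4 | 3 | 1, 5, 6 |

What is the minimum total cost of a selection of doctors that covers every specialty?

21

S1, S2, S4 together cover every specialty (S1 ∪ S2 ∪ S4 = {1, 2, 3, 4, 5, 6}); total cost 9 + 9 + 3 = 21.
No covering selection has total cost below 21.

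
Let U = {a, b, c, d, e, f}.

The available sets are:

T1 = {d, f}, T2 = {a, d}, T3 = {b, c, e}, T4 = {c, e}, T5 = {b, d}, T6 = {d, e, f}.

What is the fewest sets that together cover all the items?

3

T1 and T2 and T3 together: T1 ∪ T2 ∪ T3 = {a, b, c, d, e, f} — every item is covered.
Only T2 contains a, so T2 is forced; the remaining 4 items need at least 2 more sets (each remaining set adds at most 3) — so at least 3 sets are needed, and 3 is optimal.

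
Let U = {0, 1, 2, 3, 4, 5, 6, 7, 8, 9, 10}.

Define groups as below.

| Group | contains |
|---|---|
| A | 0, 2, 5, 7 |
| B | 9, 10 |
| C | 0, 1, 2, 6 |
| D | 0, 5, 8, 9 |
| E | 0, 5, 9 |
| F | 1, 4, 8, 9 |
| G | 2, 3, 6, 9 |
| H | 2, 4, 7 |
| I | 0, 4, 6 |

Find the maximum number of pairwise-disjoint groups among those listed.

2

B, I are pairwise disjoint (B={9,10}; I={0,4,6}).
Every remaining group overlaps one of these, and no 3 of the listed groups are pairwise disjoint, so 2 is the maximum.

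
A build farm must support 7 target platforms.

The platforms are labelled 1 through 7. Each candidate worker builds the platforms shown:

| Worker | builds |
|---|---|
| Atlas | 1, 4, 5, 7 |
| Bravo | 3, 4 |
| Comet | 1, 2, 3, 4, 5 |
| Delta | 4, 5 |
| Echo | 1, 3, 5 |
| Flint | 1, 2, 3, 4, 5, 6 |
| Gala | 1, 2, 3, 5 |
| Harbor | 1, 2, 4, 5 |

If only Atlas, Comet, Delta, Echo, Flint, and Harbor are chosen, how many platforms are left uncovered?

0

Union of Atlas, Comet, Delta, Echo, Flint, Harbor = {1, 2, 3, 4, 5, 6, 7} — that's every platform, so 0 are uncovered.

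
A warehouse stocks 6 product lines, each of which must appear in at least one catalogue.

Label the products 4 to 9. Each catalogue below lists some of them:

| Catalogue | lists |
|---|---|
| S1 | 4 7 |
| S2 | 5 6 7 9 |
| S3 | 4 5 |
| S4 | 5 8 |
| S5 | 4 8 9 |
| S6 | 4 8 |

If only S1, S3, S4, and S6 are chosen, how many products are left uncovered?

Union of S1, S3, S4, S6 = {4, 5, 7, 8}.
Not covered: 6, 9 — 2 products.

2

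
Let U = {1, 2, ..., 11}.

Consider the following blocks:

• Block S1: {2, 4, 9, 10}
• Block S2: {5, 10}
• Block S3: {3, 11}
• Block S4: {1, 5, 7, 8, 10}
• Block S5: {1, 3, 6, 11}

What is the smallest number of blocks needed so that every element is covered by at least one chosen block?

S1, S4, and S5 cover everything between them: the union {1, 2, 3, 4, 5, 6, 7, 8, 9, 10, 11} is all of U.
Each block has at most 5 elements, and 2·5 = 10 < 11 — so at least 3 blocks are needed, and 3 is optimal.

3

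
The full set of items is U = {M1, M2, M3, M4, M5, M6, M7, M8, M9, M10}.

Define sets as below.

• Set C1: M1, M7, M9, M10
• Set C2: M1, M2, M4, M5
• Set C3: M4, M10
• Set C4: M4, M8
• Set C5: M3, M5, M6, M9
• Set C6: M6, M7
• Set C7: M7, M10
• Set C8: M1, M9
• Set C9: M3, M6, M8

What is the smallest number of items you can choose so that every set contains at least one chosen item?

The 4 items {M4, M6, M7, M9} hit every set.
No choice of 3 items meets every set, so 4 is the minimum.

4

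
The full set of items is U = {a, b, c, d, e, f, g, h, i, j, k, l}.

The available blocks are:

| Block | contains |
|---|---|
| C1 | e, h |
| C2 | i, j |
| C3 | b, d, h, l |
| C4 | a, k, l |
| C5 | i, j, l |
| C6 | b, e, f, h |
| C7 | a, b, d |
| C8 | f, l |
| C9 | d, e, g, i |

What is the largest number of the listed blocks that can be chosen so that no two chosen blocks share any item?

4

C1, C2, C7, C8 are pairwise disjoint (C1={e,h}; C2={i,j}; C7={a,b,d}; C8={f,l}).
Every remaining block overlaps one of these, and no 5 of the listed blocks are pairwise disjoint, so 4 is the maximum.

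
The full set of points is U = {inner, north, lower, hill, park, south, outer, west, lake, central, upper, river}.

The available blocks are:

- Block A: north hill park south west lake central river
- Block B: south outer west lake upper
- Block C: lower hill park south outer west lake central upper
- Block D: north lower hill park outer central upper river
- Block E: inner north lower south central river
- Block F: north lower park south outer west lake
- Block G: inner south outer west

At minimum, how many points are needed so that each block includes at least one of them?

Take H = {south, upper}. Each listed block contains at least one of these, so H is a hitting set of size 2.
No single point lies in every block, so at least 2 are needed and 2 is optimal.

2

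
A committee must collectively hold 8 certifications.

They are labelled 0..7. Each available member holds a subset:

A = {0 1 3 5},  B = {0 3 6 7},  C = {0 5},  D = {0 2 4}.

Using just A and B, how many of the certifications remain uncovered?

2

Union of A, B = {0, 1, 3, 5, 6, 7}.
Not covered: 2, 4 — 2 certifications.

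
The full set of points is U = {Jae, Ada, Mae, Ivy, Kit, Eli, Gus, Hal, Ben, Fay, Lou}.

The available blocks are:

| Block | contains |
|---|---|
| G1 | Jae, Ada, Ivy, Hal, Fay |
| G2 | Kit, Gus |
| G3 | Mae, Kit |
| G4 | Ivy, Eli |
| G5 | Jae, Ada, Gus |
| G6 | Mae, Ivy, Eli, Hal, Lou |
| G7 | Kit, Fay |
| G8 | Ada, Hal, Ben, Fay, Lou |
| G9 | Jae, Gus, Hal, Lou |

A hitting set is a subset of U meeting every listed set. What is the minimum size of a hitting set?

The 4 points {Ivy, Kit, Gus, Ben} hit every block.
No choice of 3 points meets every block, so 4 is the minimum.

4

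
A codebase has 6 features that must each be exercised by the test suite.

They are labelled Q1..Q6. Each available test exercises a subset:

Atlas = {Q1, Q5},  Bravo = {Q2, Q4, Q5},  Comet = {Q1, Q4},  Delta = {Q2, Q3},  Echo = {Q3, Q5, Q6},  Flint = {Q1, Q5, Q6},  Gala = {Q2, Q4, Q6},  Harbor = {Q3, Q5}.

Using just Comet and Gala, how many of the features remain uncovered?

Union of Comet, Gala = {Q1, Q2, Q4, Q6}.
Not covered: Q3, Q5 — 2 features.

2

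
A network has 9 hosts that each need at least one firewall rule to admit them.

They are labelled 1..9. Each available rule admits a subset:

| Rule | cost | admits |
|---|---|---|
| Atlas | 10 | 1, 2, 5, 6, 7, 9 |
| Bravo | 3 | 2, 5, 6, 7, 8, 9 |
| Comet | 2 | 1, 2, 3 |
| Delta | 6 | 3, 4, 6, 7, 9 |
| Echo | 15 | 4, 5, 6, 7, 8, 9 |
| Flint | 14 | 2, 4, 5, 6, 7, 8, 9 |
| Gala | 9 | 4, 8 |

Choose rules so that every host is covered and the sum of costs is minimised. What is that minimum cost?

Bravo, Comet, Delta together cover every host (Bravo ∪ Comet ∪ Delta = {1, 2, 3, 4, 5, 6, 7, 8, 9}); total cost 3 + 2 + 6 = 11.
No covering selection has total cost below 11.

11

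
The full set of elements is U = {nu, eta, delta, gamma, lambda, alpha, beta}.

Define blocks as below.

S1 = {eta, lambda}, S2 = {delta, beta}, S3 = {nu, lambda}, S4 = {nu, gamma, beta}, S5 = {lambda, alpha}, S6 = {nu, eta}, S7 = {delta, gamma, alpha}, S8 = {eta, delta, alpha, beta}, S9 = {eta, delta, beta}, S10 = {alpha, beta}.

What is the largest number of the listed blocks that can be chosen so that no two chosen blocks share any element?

S2, S5, S6 are pairwise disjoint (S2={delta,beta}; S5={lambda,alpha}; S6={nu,eta}).
Every remaining block overlaps one of these, and no 4 of the listed blocks are pairwise disjoint, so 3 is the maximum.

3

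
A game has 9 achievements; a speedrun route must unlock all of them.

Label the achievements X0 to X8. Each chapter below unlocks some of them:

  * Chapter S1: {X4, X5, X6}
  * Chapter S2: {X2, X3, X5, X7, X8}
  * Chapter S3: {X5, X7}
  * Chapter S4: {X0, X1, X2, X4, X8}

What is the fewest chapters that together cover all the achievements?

3

S1 and S2 and S4 together: S1 ∪ S2 ∪ S4 = {X0, X1, X2, X3, X4, X5, X6, X7, X8} — every achievement is covered.
Only S4 contains X0, so S4 is forced; the remaining 4 achievements need at least 2 more chapters (each remaining chapter adds at most 3) — so at least 3 chapters are needed, and 3 is optimal.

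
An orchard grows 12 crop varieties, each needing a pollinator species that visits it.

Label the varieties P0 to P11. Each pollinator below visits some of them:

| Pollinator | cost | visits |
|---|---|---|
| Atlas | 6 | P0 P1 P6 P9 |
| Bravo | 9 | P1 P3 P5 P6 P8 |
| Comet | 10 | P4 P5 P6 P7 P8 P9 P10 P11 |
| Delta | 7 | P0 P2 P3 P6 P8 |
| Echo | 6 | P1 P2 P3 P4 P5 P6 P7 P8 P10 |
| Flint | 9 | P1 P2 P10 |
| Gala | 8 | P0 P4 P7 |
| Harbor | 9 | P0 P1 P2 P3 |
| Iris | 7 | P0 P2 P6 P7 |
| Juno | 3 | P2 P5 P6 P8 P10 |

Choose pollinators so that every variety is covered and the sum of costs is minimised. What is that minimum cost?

19

Comet, Harbor together cover every variety (Comet ∪ Harbor = {P0, P1, P2, P3, P4, P5, P6, P7, P8, P9, P10, P11}); total cost 10 + 9 = 19.
The greedy pick Juno, Echo, Atlas, Comet costs 25; no covering selection beats 19.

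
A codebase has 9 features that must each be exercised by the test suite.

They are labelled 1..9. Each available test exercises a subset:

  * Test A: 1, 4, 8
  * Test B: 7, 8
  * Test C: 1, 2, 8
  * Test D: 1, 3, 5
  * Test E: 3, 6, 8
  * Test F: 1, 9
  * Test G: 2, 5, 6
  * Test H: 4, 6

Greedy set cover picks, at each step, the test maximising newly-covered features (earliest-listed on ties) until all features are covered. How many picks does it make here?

5

Greedy: pick A (covers 3 new) → pick G (covers 3 new) → pick B (covers 1 new) → pick D (covers 1 new) → pick F (covers 1 new). Total picks: 5.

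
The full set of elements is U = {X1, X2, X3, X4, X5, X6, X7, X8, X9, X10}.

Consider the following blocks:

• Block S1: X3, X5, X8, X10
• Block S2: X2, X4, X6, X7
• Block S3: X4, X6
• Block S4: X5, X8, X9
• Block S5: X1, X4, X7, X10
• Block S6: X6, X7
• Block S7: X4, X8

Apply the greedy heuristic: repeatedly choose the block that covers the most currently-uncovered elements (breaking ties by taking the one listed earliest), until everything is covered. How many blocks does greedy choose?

Greedy: pick S1 (covers 4 new) → pick S2 (covers 4 new) → pick S4 (covers 1 new) → pick S5 (covers 1 new). Total picks: 4.

4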